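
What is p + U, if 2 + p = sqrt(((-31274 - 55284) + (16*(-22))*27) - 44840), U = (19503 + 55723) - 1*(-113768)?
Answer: 188992 + I*sqrt(140902) ≈ 1.8899e+5 + 375.37*I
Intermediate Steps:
U = 188994 (U = 75226 + 113768 = 188994)
p = -2 + I*sqrt(140902) (p = -2 + sqrt(((-31274 - 55284) + (16*(-22))*27) - 44840) = -2 + sqrt((-86558 - 352*27) - 44840) = -2 + sqrt((-86558 - 9504) - 44840) = -2 + sqrt(-96062 - 44840) = -2 + sqrt(-140902) = -2 + I*sqrt(140902) ≈ -2.0 + 375.37*I)
p + U = (-2 + I*sqrt(140902)) + 188994 = 188992 + I*sqrt(140902)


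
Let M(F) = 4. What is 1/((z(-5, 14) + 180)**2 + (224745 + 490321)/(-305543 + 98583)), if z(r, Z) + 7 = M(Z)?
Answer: 103480/3241567387 ≈ 3.1923e-5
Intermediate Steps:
z(r, Z) = -3 (z(r, Z) = -7 + 4 = -3)
1/((z(-5, 14) + 180)**2 + (224745 + 490321)/(-305543 + 98583)) = 1/((-3 + 180)**2 + (224745 + 490321)/(-305543 + 98583)) = 1/(177**2 + 715066/(-206960)) = 1/(31329 + 715066*(-1/206960)) = 1/(31329 - 357533/103480) = 1/(3241567387/103480) = 103480/3241567387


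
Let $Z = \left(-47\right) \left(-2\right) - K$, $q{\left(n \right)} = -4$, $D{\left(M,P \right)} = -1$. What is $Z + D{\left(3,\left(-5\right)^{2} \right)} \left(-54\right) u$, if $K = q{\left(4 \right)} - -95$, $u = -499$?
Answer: $-26943$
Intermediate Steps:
$K = 91$ ($K = -4 - -95 = -4 + 95 = 91$)
$Z = 3$ ($Z = \left(-47\right) \left(-2\right) - 91 = 94 - 91 = 3$)
$Z + D{\left(3,\left(-5\right)^{2} \right)} \left(-54\right) u = 3 + \left(-1\right) \left(-54\right) \left(-499\right) = 3 + 54 \left(-499\right) = 3 - 26946 = -26943$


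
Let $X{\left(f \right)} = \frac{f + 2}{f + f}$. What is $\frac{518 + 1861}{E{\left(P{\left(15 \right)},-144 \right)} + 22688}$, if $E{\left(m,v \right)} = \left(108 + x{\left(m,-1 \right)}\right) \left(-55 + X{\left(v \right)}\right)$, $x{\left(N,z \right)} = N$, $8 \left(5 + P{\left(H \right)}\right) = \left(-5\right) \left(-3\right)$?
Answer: $\frac{2740608}{19551265} \approx 0.14018$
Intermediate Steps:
$P{\left(H \right)} = - \frac{25}{8}$ ($P{\left(H \right)} = -5 + \frac{\left(-5\right) \left(-3\right)}{8} = -5 + \frac{1}{8} \cdot 15 = -5 + \frac{15}{8} = - \frac{25}{8}$)
$X{\left(f \right)} = \frac{2 + f}{2 f}$
$E{\left(m,v \right)} = \left(-55 + \frac{2 + v}{2 v}\right) \left(108 + m\right)$ ($E{\left(m,v \right)} = \left(108 + m\right) \left(-55 + \frac{2 + v}{2 v}\right) = \left(-55 + \frac{2 + v}{2 v}\right) \left(108 + m\right)$)
$\frac{518 + 1861}{E{\left(P{\left(15 \right)},-144 \right)} + 22688} = \frac{518 + 1861}{\left(-5886 + \frac{108}{-144} - - \frac{2725}{16} - \frac{25}{8 \left(-144\right)}\right) + 22688} = \frac{2379}{\left(-5886 + 108 \left(- \frac{1}{144}\right) + \frac{2725}{16} - - \frac{25}{1152}\right) + 22688} = \frac{2379}{\left(-5886 - \frac{3}{4} + \frac{2725}{16} + \frac{25}{1152}\right) + 22688} = \frac{2379}{- \frac{6585311}{1152} + 22688} = \frac{2379}{\frac{19551265}{1152}} = 2379 \cdot \frac{1152}{19551265} = \frac{2740608}{19551265}$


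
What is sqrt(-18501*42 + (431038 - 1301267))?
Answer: I*sqrt(1647271) ≈ 1283.5*I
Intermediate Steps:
sqrt(-18501*42 + (431038 - 1301267)) = sqrt(-777042 - 870229) = sqrt(-1647271) = I*sqrt(1647271)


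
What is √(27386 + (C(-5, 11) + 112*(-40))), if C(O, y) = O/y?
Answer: √2771571/11 ≈ 151.35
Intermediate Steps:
√(27386 + (C(-5, 11) + 112*(-40))) = √(27386 + (-5/11 + 112*(-40))) = √(27386 + (-5*1/11 - 4480)) = √(27386 + (-5/11 - 4480)) = √(27386 - 49285/11) = √(251961/11) = √2771571/11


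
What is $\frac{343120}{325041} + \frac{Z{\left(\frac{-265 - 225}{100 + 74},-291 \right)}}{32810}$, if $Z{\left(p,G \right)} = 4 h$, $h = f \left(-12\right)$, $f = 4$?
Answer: $\frac{5597679664}{5332297605} \approx 1.0498$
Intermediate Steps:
$h = -48$ ($h = 4 \left(-12\right) = -48$)
$Z{\left(p,G \right)} = -192$ ($Z{\left(p,G \right)} = 4 \left(-48\right) = -192$)
$\frac{343120}{325041} + \frac{Z{\left(\frac{-265 - 225}{100 + 74},-291 \right)}}{32810} = \frac{343120}{325041} - \frac{192}{32810} = 343120 \cdot \frac{1}{325041} - \frac{96}{16405} = \frac{343120}{325041} - \frac{96}{16405} = \frac{5597679664}{5332297605}$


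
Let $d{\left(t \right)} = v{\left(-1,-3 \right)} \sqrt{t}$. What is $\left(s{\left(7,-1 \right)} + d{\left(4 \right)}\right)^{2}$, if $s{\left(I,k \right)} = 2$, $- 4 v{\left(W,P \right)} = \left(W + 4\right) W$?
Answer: $\frac{49}{4} \approx 12.25$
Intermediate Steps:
$v{\left(W,P \right)} = - \frac{W \left(4 + W\right)}{4}$ ($v{\left(W,P \right)} = - \frac{\left(W + 4\right) W}{4} = - \frac{\left(4 + W\right) W}{4} = - \frac{W \left(4 + W\right)}{4}$)
$d{\left(t \right)} = \frac{3 \sqrt{t}}{4}$ ($d{\left(t \right)} = \left(- \frac{1}{4}\right) \left(-1\right) \left(4 - 1\right) \sqrt{t} = \left(- \frac{1}{4}\right) \left(-1\right) 3 \sqrt{t} = \frac{3 \sqrt{t}}{4}$)
$\left(s{\left(7,-1 \right)} + d{\left(4 \right)}\right)^{2} = \left(2 + \frac{3 \sqrt{4}}{4}\right)^{2} = \left(2 + \frac{3}{4} \cdot 2\right)^{2} = \left(2 + \frac{3}{2}\right)^{2} = \left(\frac{7}{2}\right)^{2} = \frac{49}{4}$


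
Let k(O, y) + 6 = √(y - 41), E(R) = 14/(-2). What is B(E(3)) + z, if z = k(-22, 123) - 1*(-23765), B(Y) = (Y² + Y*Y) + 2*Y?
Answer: 23843 + √82 ≈ 23852.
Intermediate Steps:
E(R) = -7 (E(R) = 14*(-½) = -7)
k(O, y) = -6 + √(-41 + y) (k(O, y) = -6 + √(y - 41) = -6 + √(-41 + y))
B(Y) = 2*Y + 2*Y² (B(Y) = (Y² + Y²) + 2*Y = 2*Y² + 2*Y = 2*Y + 2*Y²)
z = 23759 + √82 (z = (-6 + √(-41 + 123)) - 1*(-23765) = (-6 + √82) + 23765 = 23759 + √82 ≈ 23768.)
B(E(3)) + z = 2*(-7)*(1 - 7) + (23759 + √82) = 2*(-7)*(-6) + (23759 + √82) = 84 + (23759 + √82) = 23843 + √82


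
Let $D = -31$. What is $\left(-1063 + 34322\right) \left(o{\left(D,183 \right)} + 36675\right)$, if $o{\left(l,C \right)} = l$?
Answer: $1218742796$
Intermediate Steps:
$\left(-1063 + 34322\right) \left(o{\left(D,183 \right)} + 36675\right) = \left(-1063 + 34322\right) \left(-31 + 36675\right) = 33259 \cdot 36644 = 1218742796$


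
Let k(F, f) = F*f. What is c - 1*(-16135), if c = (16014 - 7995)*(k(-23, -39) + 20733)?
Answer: 173467105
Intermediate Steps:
c = 173450970 (c = (16014 - 7995)*(-23*(-39) + 20733) = 8019*(897 + 20733) = 8019*21630 = 173450970)
c - 1*(-16135) = 173450970 - 1*(-16135) = 173450970 + 16135 = 173467105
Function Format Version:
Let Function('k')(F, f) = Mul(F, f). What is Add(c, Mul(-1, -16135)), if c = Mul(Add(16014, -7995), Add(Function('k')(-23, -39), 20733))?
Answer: 173467105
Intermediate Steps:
c = 173450970 (c = Mul(Add(16014, -7995), Add(Mul(-23, -39), 20733)) = Mul(8019, Add(897, 20733)) = Mul(8019, 21630) = 173450970)
Add(c, Mul(-1, -16135)) = Add(173450970, Mul(-1, -16135)) = Add(173450970, 16135) = 173467105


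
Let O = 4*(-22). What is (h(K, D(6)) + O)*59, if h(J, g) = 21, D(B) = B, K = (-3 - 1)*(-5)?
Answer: -3953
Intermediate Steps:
K = 20 (K = -4*(-5) = 20)
O = -88
(h(K, D(6)) + O)*59 = (21 - 88)*59 = -67*59 = -3953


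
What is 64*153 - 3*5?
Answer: 9777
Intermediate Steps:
64*153 - 3*5 = 9792 - 15 = 9777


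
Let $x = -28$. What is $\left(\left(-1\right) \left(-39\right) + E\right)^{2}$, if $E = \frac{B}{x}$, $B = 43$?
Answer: $\frac{1100401}{784} \approx 1403.6$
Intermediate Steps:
$E = - \frac{43}{28}$ ($E = \frac{43}{-28} = 43 \left(- \frac{1}{28}\right) = - \frac{43}{28} \approx -1.5357$)
$\left(\left(-1\right) \left(-39\right) + E\right)^{2} = \left(\left(-1\right) \left(-39\right) - \frac{43}{28}\right)^{2} = \left(39 - \frac{43}{28}\right)^{2} = \left(\frac{1049}{28}\right)^{2} = \frac{1100401}{784}$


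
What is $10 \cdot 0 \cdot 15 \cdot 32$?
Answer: $0$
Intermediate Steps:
$10 \cdot 0 \cdot 15 \cdot 32 = 10 \cdot 0 \cdot 32 = 0 \cdot 32 = 0$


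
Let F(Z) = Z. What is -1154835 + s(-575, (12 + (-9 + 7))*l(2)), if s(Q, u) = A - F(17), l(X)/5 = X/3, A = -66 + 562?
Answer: -1154356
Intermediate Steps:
A = 496
l(X) = 5*X/3 (l(X) = 5*(X/3) = 5*X/3)
s(Q, u) = 479 (s(Q, u) = 496 - 1*17 = 496 - 17 = 479)
-1154835 + s(-575, (12 + (-9 + 7))*l(2)) = -1154835 + 479 = -1154356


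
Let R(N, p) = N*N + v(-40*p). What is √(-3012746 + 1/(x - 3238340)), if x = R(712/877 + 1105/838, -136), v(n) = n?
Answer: 5*I*√367434795401460768807019087958628575476662/1746139293796481319 ≈ 1735.7*I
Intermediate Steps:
R(N, p) = N² - 40*p (R(N, p) = N*N - 40*p = N² - 40*p)
x = 2940683811468521/540116225476 (x = (712/877 + 1105/838)² - 40*(-136) = (712*(1/877) + 1105*(1/838))² + 5440 = (712/877 + 1105/838)² + 5440 = (1565741/734926)² + 5440 = 2451544879081/540116225476 + 5440 = 2940683811468521/540116225476 ≈ 5444.5)
√(-3012746 + 1/(x - 3238340)) = √(-3012746 + 1/(2940683811468521/540116225476 - 3238340)) = √(-3012746 + 1/(-1746139293796481319/540116225476)) = √(-3012746 - 540116225476/1746139293796481319) = √(-5260674172828714024117450/1746139293796481319) = 5*I*√367434795401460768807019087958628575476662/1746139293796481319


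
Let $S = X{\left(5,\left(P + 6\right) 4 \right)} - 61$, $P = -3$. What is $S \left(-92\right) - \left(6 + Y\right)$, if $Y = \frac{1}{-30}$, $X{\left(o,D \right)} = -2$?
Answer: $\frac{173701}{30} \approx 5790.0$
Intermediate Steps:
$Y = - \frac{1}{30} \approx -0.033333$
$S = -63$ ($S = -2 - 61 = -63$)
$S \left(-92\right) - \left(6 + Y\right) = \left(-63\right) \left(-92\right) - \frac{179}{30} = 5796 + \left(-6 + \frac{1}{30}\right) = 5796 - \frac{179}{30} = \frac{173701}{30}$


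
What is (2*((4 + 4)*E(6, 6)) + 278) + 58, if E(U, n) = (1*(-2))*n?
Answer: 144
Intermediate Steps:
E(U, n) = -2*n
(2*((4 + 4)*E(6, 6)) + 278) + 58 = (2*((4 + 4)*(-2*6)) + 278) + 58 = (2*(8*(-12)) + 278) + 58 = (2*(-96) + 278) + 58 = (-192 + 278) + 58 = 86 + 58 = 144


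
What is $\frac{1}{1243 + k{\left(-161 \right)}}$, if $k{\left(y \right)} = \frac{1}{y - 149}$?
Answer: $\frac{310}{385329} \approx 0.00080451$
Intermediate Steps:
$k{\left(y \right)} = \frac{1}{-149 + y}$
$\frac{1}{1243 + k{\left(-161 \right)}} = \frac{1}{1243 + \frac{1}{-149 - 161}} = \frac{1}{1243 + \frac{1}{-310}} = \frac{1}{1243 - \frac{1}{310}} = \frac{1}{\frac{385329}{310}} = \frac{310}{385329}$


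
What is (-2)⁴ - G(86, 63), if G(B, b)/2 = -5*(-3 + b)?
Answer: 616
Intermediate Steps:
G(B, b) = 30 - 10*b (G(B, b) = 2*(-5*(-3 + b)) = 2*(15 - 5*b) = 30 - 10*b)
(-2)⁴ - G(86, 63) = (-2)⁴ - (30 - 10*63) = 16 - (30 - 630) = 16 - 1*(-600) = 16 + 600 = 616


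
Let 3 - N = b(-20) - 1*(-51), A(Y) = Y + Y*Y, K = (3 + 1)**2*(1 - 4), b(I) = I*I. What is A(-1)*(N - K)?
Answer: 0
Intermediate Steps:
b(I) = I**2
K = -48 (K = 4**2*(-3) = 16*(-3) = -48)
A(Y) = Y + Y**2
N = -448 (N = 3 - ((-20)**2 - 1*(-51)) = 3 - (400 + 51) = 3 - 1*451 = 3 - 451 = -448)
A(-1)*(N - K) = (-(1 - 1))*(-448 - 1*(-48)) = (-1*0)*(-448 + 48) = 0*(-400) = 0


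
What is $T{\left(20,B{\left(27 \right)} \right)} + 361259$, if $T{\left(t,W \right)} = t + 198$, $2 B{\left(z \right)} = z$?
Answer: $361477$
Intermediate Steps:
$B{\left(z \right)} = \frac{z}{2}$
$T{\left(t,W \right)} = 198 + t$
$T{\left(20,B{\left(27 \right)} \right)} + 361259 = \left(198 + 20\right) + 361259 = 218 + 361259 = 361477$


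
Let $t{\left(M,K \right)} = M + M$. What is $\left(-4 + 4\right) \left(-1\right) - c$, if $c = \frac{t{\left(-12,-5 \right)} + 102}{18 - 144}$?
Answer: $\frac{13}{21} \approx 0.61905$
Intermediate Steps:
$t{\left(M,K \right)} = 2 M$
$c = - \frac{13}{21}$ ($c = \frac{2 \left(-12\right) + 102}{18 - 144} = \frac{-24 + 102}{-126} = 78 \left(- \frac{1}{126}\right) = - \frac{13}{21} \approx -0.61905$)
$\left(-4 + 4\right) \left(-1\right) - c = \left(-4 + 4\right) \left(-1\right) - - \frac{13}{21} = 0 \left(-1\right) + \frac{13}{21} = 0 + \frac{13}{21} = \frac{13}{21}$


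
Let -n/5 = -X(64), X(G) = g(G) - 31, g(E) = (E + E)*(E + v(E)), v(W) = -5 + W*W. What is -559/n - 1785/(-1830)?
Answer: 316358157/324403490 ≈ 0.97520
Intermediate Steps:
v(W) = -5 + W²
g(E) = 2*E*(-5 + E + E²) (g(E) = (E + E)*(E + (-5 + E²)) = (2*E)*(-5 + E + E²) = 2*E*(-5 + E + E²))
X(G) = -31 + 2*G*(-5 + G + G²) (X(G) = 2*G*(-5 + G + G²) - 31 = -31 + 2*G*(-5 + G + G²))
n = 2659045 (n = -(-5)*(-31 + 2*64*(-5 + 64 + 64²)) = -(-5)*(-31 + 2*64*(-5 + 64 + 4096)) = -(-5)*(-31 + 2*64*4155) = -(-5)*(-31 + 531840) = -(-5)*531809 = -5*(-531809) = 2659045)
-559/n - 1785/(-1830) = -559/2659045 - 1785/(-1830) = -559*1/2659045 - 1785*(-1/1830) = -559/2659045 + 119/122 = 316358157/324403490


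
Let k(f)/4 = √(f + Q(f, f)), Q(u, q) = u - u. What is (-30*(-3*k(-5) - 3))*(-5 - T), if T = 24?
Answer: -2610 - 10440*I*√5 ≈ -2610.0 - 23345.0*I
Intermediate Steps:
Q(u, q) = 0
k(f) = 4*√f (k(f) = 4*√(f + 0) = 4*√f)
(-30*(-3*k(-5) - 3))*(-5 - T) = (-30*(-12*√(-5) - 3))*(-5 - 1*24) = (-30*(-12*I*√5 - 3))*(-5 - 24) = -30*(-12*I*√5 - 3)*(-29) = -30*(-3 - 12*I*√5)*(-29) = (90 + 360*I*√5)*(-29) = -2610 - 10440*I*√5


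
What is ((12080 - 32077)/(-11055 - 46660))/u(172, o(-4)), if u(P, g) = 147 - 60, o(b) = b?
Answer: 19997/5021205 ≈ 0.0039825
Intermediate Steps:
u(P, g) = 87
((12080 - 32077)/(-11055 - 46660))/u(172, o(-4)) = ((12080 - 32077)/(-11055 - 46660))/87 = -19997/(-57715)*(1/87) = -19997*(-1/57715)*(1/87) = (19997/57715)*(1/87) = 19997/5021205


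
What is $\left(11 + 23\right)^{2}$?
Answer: $1156$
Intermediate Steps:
$\left(11 + 23\right)^{2} = 34^{2} = 1156$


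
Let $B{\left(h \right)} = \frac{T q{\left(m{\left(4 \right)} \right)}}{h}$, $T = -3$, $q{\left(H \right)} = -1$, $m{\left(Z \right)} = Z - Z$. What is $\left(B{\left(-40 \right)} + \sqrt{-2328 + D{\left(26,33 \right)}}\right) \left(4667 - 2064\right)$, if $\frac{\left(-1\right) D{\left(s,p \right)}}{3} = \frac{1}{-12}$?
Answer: $- \frac{7809}{40} + \frac{2603 i \sqrt{9311}}{2} \approx -195.23 + 1.2559 \cdot 10^{5} i$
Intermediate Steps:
$m{\left(Z \right)} = 0$
$D{\left(s,p \right)} = \frac{1}{4}$ ($D{\left(s,p \right)} = - \frac{3}{-12} = \left(-3\right) \left(- \frac{1}{12}\right) = \frac{1}{4}$)
$B{\left(h \right)} = \frac{3}{h}$ ($B{\left(h \right)} = \frac{\left(-3\right) \left(-1\right)}{h} = \frac{3}{h}$)
$\left(B{\left(-40 \right)} + \sqrt{-2328 + D{\left(26,33 \right)}}\right) \left(4667 - 2064\right) = \left(\frac{3}{-40} + \sqrt{-2328 + \frac{1}{4}}\right) \left(4667 - 2064\right) = \left(3 \left(- \frac{1}{40}\right) + \sqrt{- \frac{9311}{4}}\right) 2603 = \left(- \frac{3}{40} + \frac{i \sqrt{9311}}{2}\right) 2603 = - \frac{7809}{40} + \frac{2603 i \sqrt{9311}}{2}$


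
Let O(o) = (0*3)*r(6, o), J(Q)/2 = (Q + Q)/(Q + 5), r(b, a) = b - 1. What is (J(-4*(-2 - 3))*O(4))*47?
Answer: 0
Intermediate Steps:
r(b, a) = -1 + b
J(Q) = 4*Q/(5 + Q) (J(Q) = 2*((Q + Q)/(Q + 5)) = 2*((2*Q)/(5 + Q)) = 2*(2*Q/(5 + Q)) = 4*Q/(5 + Q))
O(o) = 0 (O(o) = (0*3)*(-1 + 6) = 0*5 = 0)
(J(-4*(-2 - 3))*O(4))*47 = ((4*(-4*(-2 - 3))/(5 - 4*(-2 - 3)))*0)*47 = ((4*(-4*(-5))/(5 - 4*(-5)))*0)*47 = ((4*20/(5 + 20))*0)*47 = ((4*20/25)*0)*47 = ((4*20*(1/25))*0)*47 = ((16/5)*0)*47 = 0*47 = 0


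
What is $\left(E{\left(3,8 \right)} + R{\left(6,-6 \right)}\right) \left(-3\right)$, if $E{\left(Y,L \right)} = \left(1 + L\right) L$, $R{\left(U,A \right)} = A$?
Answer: $-198$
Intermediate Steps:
$E{\left(Y,L \right)} = L \left(1 + L\right)$
$\left(E{\left(3,8 \right)} + R{\left(6,-6 \right)}\right) \left(-3\right) = \left(8 \left(1 + 8\right) - 6\right) \left(-3\right) = \left(8 \cdot 9 - 6\right) \left(-3\right) = \left(72 - 6\right) \left(-3\right) = 66 \left(-3\right) = -198$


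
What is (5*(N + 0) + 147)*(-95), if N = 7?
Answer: -17290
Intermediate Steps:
(5*(N + 0) + 147)*(-95) = (5*(7 + 0) + 147)*(-95) = (5*7 + 147)*(-95) = (35 + 147)*(-95) = 182*(-95) = -17290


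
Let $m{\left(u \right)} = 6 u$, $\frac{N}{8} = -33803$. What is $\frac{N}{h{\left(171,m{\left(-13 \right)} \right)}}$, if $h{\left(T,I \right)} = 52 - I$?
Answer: $- \frac{135212}{65} \approx -2080.2$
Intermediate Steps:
$N = -270424$ ($N = 8 \left(-33803\right) = -270424$)
$\frac{N}{h{\left(171,m{\left(-13 \right)} \right)}} = - \frac{270424}{52 - 6 \left(-13\right)} = - \frac{270424}{52 - -78} = - \frac{270424}{52 + 78} = - \frac{270424}{130} = \left(-270424\right) \frac{1}{130} = - \frac{135212}{65}$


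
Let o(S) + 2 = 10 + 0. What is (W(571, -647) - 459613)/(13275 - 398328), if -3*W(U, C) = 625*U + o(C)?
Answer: 192858/128351 ≈ 1.5026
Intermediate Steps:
o(S) = 8 (o(S) = -2 + (10 + 0) = -2 + 10 = 8)
W(U, C) = -8/3 - 625*U/3 (W(U, C) = -(625*U + 8)/3 = -(8 + 625*U)/3 = -8/3 - 625*U/3)
(W(571, -647) - 459613)/(13275 - 398328) = ((-8/3 - 625/3*571) - 459613)/(13275 - 398328) = ((-8/3 - 356875/3) - 459613)/(-385053) = (-118961 - 459613)*(-1/385053) = -578574*(-1/385053) = 192858/128351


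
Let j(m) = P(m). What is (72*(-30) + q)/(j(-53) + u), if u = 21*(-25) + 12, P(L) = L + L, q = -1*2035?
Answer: 4195/619 ≈ 6.7771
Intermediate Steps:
q = -2035
P(L) = 2*L
j(m) = 2*m
u = -513 (u = -525 + 12 = -513)
(72*(-30) + q)/(j(-53) + u) = (72*(-30) - 2035)/(2*(-53) - 513) = (-2160 - 2035)/(-106 - 513) = -4195/(-619) = -4195*(-1/619) = 4195/619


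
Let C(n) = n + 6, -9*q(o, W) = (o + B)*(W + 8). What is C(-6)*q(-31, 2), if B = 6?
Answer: 0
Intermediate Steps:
q(o, W) = -(6 + o)*(8 + W)/9 (q(o, W) = -(o + 6)*(W + 8)/9 = -(6 + o)*(8 + W)/9)
C(n) = 6 + n
C(-6)*q(-31, 2) = (6 - 6)*(-16/3 - 8/9*(-31) - ⅔*2 - ⅑*2*(-31)) = 0*(-16/3 + 248/9 - 4/3 + 62/9) = 0*(250/9) = 0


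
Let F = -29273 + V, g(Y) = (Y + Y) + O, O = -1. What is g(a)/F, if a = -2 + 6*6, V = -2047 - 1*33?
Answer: -67/31353 ≈ -0.0021370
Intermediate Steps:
V = -2080 (V = -2047 - 33 = -2080)
a = 34 (a = -2 + 36 = 34)
g(Y) = -1 + 2*Y (g(Y) = (Y + Y) - 1 = 2*Y - 1 = -1 + 2*Y)
F = -31353 (F = -29273 - 2080 = -31353)
g(a)/F = (-1 + 2*34)/(-31353) = (-1 + 68)*(-1/31353) = 67*(-1/31353) = -67/31353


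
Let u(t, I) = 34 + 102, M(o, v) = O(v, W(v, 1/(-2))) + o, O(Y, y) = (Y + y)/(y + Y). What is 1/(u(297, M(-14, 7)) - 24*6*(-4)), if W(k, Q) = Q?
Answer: 1/712 ≈ 0.0014045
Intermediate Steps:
O(Y, y) = 1 (O(Y, y) = (Y + y)/(Y + y) = 1)
M(o, v) = 1 + o
u(t, I) = 136
1/(u(297, M(-14, 7)) - 24*6*(-4)) = 1/(136 - 24*6*(-4)) = 1/(136 - 144*(-4)) = 1/(136 + 576) = 1/712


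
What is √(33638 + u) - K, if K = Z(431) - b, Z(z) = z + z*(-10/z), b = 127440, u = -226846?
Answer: 127019 + 2*I*√48302 ≈ 1.2702e+5 + 439.55*I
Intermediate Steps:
Z(z) = -10 + z (Z(z) = z - 10 = -10 + z)
K = -127019 (K = (-10 + 431) - 1*127440 = 421 - 127440 = -127019)
√(33638 + u) - K = √(33638 - 226846) - 1*(-127019) = √(-193208) + 127019 = 2*I*√48302 + 127019 = 127019 + 2*I*√48302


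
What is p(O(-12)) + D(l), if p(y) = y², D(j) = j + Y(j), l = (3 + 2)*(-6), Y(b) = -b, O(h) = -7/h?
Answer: 49/144 ≈ 0.34028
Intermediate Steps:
l = -30 (l = 5*(-6) = -30)
D(j) = 0 (D(j) = j - j = 0)
p(O(-12)) + D(l) = (-7/(-12))² + 0 = (-7*(-1/12))² + 0 = (7/12)² + 0 = 49/144 + 0 = 49/144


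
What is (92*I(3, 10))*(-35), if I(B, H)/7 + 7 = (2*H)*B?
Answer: -1194620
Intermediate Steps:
I(B, H) = -49 + 14*B*H (I(B, H) = -49 + 7*((2*H)*B) = -49 + 7*(2*B*H) = -49 + 14*B*H)
(92*I(3, 10))*(-35) = (92*(-49 + 14*3*10))*(-35) = (92*(-49 + 420))*(-35) = (92*371)*(-35) = 34132*(-35) = -1194620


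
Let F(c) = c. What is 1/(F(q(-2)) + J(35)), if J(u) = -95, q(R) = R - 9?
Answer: -1/106 ≈ -0.0094340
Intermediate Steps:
q(R) = -9 + R
1/(F(q(-2)) + J(35)) = 1/((-9 - 2) - 95) = 1/(-11 - 95) = 1/(-106) = -1/106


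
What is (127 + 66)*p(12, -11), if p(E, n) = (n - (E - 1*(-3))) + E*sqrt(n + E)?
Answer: -2702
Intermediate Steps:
p(E, n) = -3 + n - E + E*sqrt(E + n) (p(E, n) = (n - (E + 3)) + E*sqrt(E + n) = (n - (3 + E)) + E*sqrt(E + n) = (n + (-3 - E)) + E*sqrt(E + n) = (-3 + n - E) + E*sqrt(E + n) = -3 + n - E + E*sqrt(E + n))
(127 + 66)*p(12, -11) = (127 + 66)*(-3 - 11 - 1*12 + 12*sqrt(12 - 11)) = 193*(-3 - 11 - 12 + 12*sqrt(1)) = 193*(-3 - 11 - 12 + 12*1) = 193*(-3 - 11 - 12 + 12) = 193*(-14) = -2702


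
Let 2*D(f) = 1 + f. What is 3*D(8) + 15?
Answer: 57/2 ≈ 28.500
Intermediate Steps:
D(f) = ½ + f/2 (D(f) = (1 + f)/2 = ½ + f/2)
3*D(8) + 15 = 3*(½ + (½)*8) + 15 = 3*(½ + 4) + 15 = 3*(9/2) + 15 = 27/2 + 15 = 57/2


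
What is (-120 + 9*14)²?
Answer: 36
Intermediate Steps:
(-120 + 9*14)² = (-120 + 126)² = 6² = 36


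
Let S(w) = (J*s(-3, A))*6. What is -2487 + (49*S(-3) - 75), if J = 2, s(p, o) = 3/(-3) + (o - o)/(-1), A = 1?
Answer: -3150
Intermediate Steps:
s(p, o) = -1 (s(p, o) = 3*(-1/3) + 0*(-1) = -1 + 0 = -1)
S(w) = -12 (S(w) = (2*(-1))*6 = -2*6 = -12)
-2487 + (49*S(-3) - 75) = -2487 + (49*(-12) - 75) = -2487 + (-588 - 75) = -2487 - 663 = -3150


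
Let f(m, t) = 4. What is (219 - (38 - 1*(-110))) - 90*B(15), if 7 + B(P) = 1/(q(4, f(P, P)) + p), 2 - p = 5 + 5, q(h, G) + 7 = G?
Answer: 7801/11 ≈ 709.18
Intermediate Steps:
q(h, G) = -7 + G
p = -8 (p = 2 - (5 + 5) = 2 - 1*10 = 2 - 10 = -8)
B(P) = -78/11 (B(P) = -7 + 1/((-7 + 4) - 8) = -7 + 1/(-3 - 8) = -7 + 1/(-11) = -7 - 1/11 = -78/11)
(219 - (38 - 1*(-110))) - 90*B(15) = (219 - (38 - 1*(-110))) - 90*(-78/11) = (219 - (38 + 110)) + 7020/11 = (219 - 1*148) + 7020/11 = (219 - 148) + 7020/11 = 71 + 7020/11 = 7801/11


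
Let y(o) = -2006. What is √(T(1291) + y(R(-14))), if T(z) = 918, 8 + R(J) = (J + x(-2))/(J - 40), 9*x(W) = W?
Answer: 8*I*√17 ≈ 32.985*I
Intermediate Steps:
x(W) = W/9
R(J) = -8 + (-2/9 + J)/(-40 + J) (R(J) = -8 + (J + (⅑)*(-2))/(J - 40) = -8 + (J - 2/9)/(-40 + J) = -8 + (-2/9 + J)/(-40 + J))
√(T(1291) + y(R(-14))) = √(918 - 2006) = √(-1088) = 8*I*√17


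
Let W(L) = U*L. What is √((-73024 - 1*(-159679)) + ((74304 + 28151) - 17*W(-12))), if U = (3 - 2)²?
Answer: √189314 ≈ 435.10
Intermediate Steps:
U = 1 (U = 1² = 1)
W(L) = L (W(L) = 1*L = L)
√((-73024 - 1*(-159679)) + ((74304 + 28151) - 17*W(-12))) = √((-73024 - 1*(-159679)) + ((74304 + 28151) - 17*(-12))) = √((-73024 + 159679) + (102455 + 204)) = √(86655 + 102659) = √189314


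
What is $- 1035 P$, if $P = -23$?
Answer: $23805$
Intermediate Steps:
$- 1035 P = \left(-1035\right) \left(-23\right) = 23805$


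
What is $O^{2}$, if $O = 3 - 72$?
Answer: $4761$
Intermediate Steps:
$O = -69$ ($O = 3 - 72 = -69$)
$O^{2} = \left(-69\right)^{2} = 4761$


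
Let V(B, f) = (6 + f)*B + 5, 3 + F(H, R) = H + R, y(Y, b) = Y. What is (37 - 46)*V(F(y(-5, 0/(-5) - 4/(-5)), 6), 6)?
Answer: 171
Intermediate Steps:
F(H, R) = -3 + H + R (F(H, R) = -3 + (H + R) = -3 + H + R)
V(B, f) = 5 + B*(6 + f) (V(B, f) = B*(6 + f) + 5 = 5 + B*(6 + f))
(37 - 46)*V(F(y(-5, 0/(-5) - 4/(-5)), 6), 6) = (37 - 46)*(5 + 6*(-3 - 5 + 6) + (-3 - 5 + 6)*6) = -9*(5 + 6*(-2) - 2*6) = -9*(5 - 12 - 12) = -9*(-19) = 171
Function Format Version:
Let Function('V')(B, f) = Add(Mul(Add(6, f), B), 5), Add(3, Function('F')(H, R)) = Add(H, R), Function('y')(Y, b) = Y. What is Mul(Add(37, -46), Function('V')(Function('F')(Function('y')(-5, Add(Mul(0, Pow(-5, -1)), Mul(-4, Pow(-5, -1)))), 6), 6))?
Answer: 171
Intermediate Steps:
Function('F')(H, R) = Add(-3, H, R) (Function('F')(H, R) = Add(-3, Add(H, R)) = Add(-3, H, R))
Function('V')(B, f) = Add(5, Mul(B, Add(6, f))) (Function('V')(B, f) = Add(Mul(B, Add(6, f)), 5) = Add(5, Mul(B, Add(6, f))))
Mul(Add(37, -46), Function('V')(Function('F')(Function('y')(-5, Add(Mul(0, Pow(-5, -1)), Mul(-4, Pow(-5, -1)))), 6), 6)) = Mul(Add(37, -46), Add(5, Mul(6, Add(-3, -5, 6)), Mul(Add(-3, -5, 6), 6))) = Mul(-9, Add(5, Mul(6, -2), Mul(-2, 6))) = Mul(-9, Add(5, -12, -12)) = Mul(-9, -19) = 171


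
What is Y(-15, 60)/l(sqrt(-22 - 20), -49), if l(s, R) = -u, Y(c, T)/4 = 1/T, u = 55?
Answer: -1/825 ≈ -0.0012121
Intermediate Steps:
Y(c, T) = 4/T
l(s, R) = -55 (l(s, R) = -1*55 = -55)
Y(-15, 60)/l(sqrt(-22 - 20), -49) = (4/60)/(-55) = (4*(1/60))*(-1/55) = (1/15)*(-1/55) = -1/825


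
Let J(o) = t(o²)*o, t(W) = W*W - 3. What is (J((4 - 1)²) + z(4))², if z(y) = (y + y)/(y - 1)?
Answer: 31355201476/9 ≈ 3.4839e+9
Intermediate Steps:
t(W) = -3 + W² (t(W) = W² - 3 = -3 + W²)
z(y) = 2*y/(-1 + y) (z(y) = (2*y)/(-1 + y) = 2*y/(-1 + y))
J(o) = o*(-3 + o⁴) (J(o) = (-3 + (o²)²)*o = (-3 + o⁴)*o = o*(-3 + o⁴))
(J((4 - 1)²) + z(4))² = ((4 - 1)²*(-3 + ((4 - 1)²)⁴) + 2*4/(-1 + 4))² = (3²*(-3 + (3²)⁴) + 2*4/3)² = (9*(-3 + 9⁴) + 2*4*(⅓))² = (9*(-3 + 6561) + 8/3)² = (9*6558 + 8/3)² = (59022 + 8/3)² = (177074/3)² = 31355201476/9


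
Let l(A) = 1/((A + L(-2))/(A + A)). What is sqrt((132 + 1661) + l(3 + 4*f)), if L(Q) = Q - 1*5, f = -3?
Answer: sqrt(28706)/4 ≈ 42.357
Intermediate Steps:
L(Q) = -5 + Q (L(Q) = Q - 5 = -5 + Q)
l(A) = 2*A/(-7 + A) (l(A) = 1/((A + (-5 - 2))/(A + A)) = 1/((A - 7)/((2*A))) = 1/((-7 + A)*(1/(2*A))) = 1/((-7 + A)/(2*A)) = 2*A/(-7 + A))
sqrt((132 + 1661) + l(3 + 4*f)) = sqrt((132 + 1661) + 2*(3 + 4*(-3))/(-7 + (3 + 4*(-3)))) = sqrt(1793 + 2*(3 - 12)/(-7 + (3 - 12))) = sqrt(1793 + 2*(-9)/(-7 - 9)) = sqrt(1793 + 2*(-9)/(-16)) = sqrt(1793 + 2*(-9)*(-1/16)) = sqrt(1793 + 9/8) = sqrt(14353/8) = sqrt(28706)/4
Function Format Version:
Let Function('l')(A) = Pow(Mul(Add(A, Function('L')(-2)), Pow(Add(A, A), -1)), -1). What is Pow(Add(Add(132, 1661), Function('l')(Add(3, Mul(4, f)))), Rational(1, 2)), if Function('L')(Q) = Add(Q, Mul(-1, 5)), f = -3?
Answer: Mul(Rational(1, 4), Pow(28706, Rational(1, 2))) ≈ 42.357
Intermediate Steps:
Function('L')(Q) = Add(-5, Q) (Function('L')(Q) = Add(Q, -5) = Add(-5, Q))
Function('l')(A) = Mul(2, A, Pow(Add(-7, A), -1)) (Function('l')(A) = Pow(Mul(Add(A, Add(-5, -2)), Pow(Add(A, A), -1)), -1) = Pow(Mul(Add(A, -7), Pow(Mul(2, A), -1)), -1) = Pow(Mul(Add(-7, A), Mul(Rational(1, 2), Pow(A, -1))), -1) = Pow(Mul(Rational(1, 2), Pow(A, -1), Add(-7, A)), -1) = Mul(2, A, Pow(Add(-7, A), -1)))
Pow(Add(Add(132, 1661), Function('l')(Add(3, Mul(4, f)))), Rational(1, 2)) = Pow(Add(Add(132, 1661), Mul(2, Add(3, Mul(4, -3)), Pow(Add(-7, Add(3, Mul(4, -3))), -1))), Rational(1, 2)) = Pow(Add(1793, Mul(2, Add(3, -12), Pow(Add(-7, Add(3, -12)), -1))), Rational(1, 2)) = Pow(Add(1793, Mul(2, -9, Pow(Add(-7, -9), -1))), Rational(1, 2)) = Pow(Add(1793, Mul(2, -9, Pow(-16, -1))), Rational(1, 2)) = Pow(Add(1793, Mul(2, -9, Rational(-1, 16))), Rational(1, 2)) = Pow(Add(1793, Rational(9, 8)), Rational(1, 2)) = Pow(Rational(14353, 8), Rational(1, 2)) = Mul(Rational(1, 4), Pow(28706, Rational(1, 2)))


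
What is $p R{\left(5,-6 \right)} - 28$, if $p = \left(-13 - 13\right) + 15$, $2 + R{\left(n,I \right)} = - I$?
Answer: $-72$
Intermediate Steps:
$R{\left(n,I \right)} = -2 - I$
$p = -11$ ($p = -26 + 15 = -11$)
$p R{\left(5,-6 \right)} - 28 = - 11 \left(-2 - -6\right) - 28 = - 11 \left(-2 + 6\right) - 28 = \left(-11\right) 4 - 28 = -44 - 28 = -72$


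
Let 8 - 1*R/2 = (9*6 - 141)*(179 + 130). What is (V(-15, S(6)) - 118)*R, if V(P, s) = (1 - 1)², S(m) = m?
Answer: -6346276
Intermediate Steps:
R = 53782 (R = 16 - 2*(9*6 - 141)*(179 + 130) = 16 - 2*(54 - 141)*309 = 16 - (-174)*309 = 16 - 2*(-26883) = 16 + 53766 = 53782)
V(P, s) = 0 (V(P, s) = 0² = 0)
(V(-15, S(6)) - 118)*R = (0 - 118)*53782 = -118*53782 = -6346276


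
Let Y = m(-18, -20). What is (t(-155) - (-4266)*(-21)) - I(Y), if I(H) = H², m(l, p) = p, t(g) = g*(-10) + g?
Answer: -88591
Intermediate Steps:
t(g) = -9*g (t(g) = -10*g + g = -9*g)
Y = -20
(t(-155) - (-4266)*(-21)) - I(Y) = (-9*(-155) - (-4266)*(-21)) - 1*(-20)² = (1395 - 1*89586) - 1*400 = (1395 - 89586) - 400 = -88191 - 400 = -88591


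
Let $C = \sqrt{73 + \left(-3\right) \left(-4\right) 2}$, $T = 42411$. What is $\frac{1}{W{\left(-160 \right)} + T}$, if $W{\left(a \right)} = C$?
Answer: $\frac{42411}{1798692824} - \frac{\sqrt{97}}{1798692824} \approx 2.3573 \cdot 10^{-5}$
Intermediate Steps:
$C = \sqrt{97}$ ($C = \sqrt{73 + 12 \cdot 2} = \sqrt{73 + 24} = \sqrt{97} \approx 9.8489$)
$W{\left(a \right)} = \sqrt{97}$
$\frac{1}{W{\left(-160 \right)} + T} = \frac{1}{\sqrt{97} + 42411} = \frac{1}{42411 + \sqrt{97}}$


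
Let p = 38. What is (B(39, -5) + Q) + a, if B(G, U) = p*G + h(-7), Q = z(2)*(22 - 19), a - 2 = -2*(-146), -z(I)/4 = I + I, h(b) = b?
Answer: 1721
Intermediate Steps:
z(I) = -8*I (z(I) = -4*(I + I) = -8*I)
a = 294 (a = 2 - 2*(-146) = 2 + 292 = 294)
Q = -48 (Q = (-8*2)*(22 - 19) = -16*3 = -48)
B(G, U) = -7 + 38*G (B(G, U) = 38*G - 7 = -7 + 38*G)
(B(39, -5) + Q) + a = ((-7 + 38*39) - 48) + 294 = ((-7 + 1482) - 48) + 294 = (1475 - 48) + 294 = 1427 + 294 = 1721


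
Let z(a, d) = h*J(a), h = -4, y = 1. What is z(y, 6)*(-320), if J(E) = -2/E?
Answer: -2560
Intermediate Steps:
z(a, d) = 8/a (z(a, d) = -(-8)/a = 8/a)
z(y, 6)*(-320) = (8/1)*(-320) = (8*1)*(-320) = 8*(-320) = -2560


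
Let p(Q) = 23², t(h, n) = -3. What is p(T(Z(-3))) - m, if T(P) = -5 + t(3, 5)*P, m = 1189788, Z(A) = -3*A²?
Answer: -1189259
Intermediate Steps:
T(P) = -5 - 3*P
p(Q) = 529
p(T(Z(-3))) - m = 529 - 1*1189788 = 529 - 1189788 = -1189259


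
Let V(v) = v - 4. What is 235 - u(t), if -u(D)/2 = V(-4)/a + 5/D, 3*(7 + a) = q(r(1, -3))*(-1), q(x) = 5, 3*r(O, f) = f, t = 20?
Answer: 6171/26 ≈ 237.35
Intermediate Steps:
r(O, f) = f/3
V(v) = -4 + v
a = -26/3 (a = -7 + (5*(-1))/3 = -7 + (⅓)*(-5) = -7 - 5/3 = -26/3 ≈ -8.6667)
u(D) = -24/13 - 10/D (u(D) = -2*((-4 - 4)/(-26/3) + 5/D) = -2*(-8*(-3/26) + 5/D) = -2*(12/13 + 5/D) = -24/13 - 10/D)
235 - u(t) = 235 - (-24/13 - 10/20) = 235 - (-24/13 - 10*1/20) = 235 - (-24/13 - ½) = 235 - 1*(-61/26) = 235 + 61/26 = 6171/26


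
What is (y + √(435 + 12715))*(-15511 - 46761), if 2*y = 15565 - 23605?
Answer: 250333440 - 311360*√526 ≈ 2.4319e+8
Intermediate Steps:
y = -4020 (y = (15565 - 23605)/2 = (½)*(-8040) = -4020)
(y + √(435 + 12715))*(-15511 - 46761) = (-4020 + √(435 + 12715))*(-15511 - 46761) = (-4020 + √13150)*(-62272) = (-4020 + 5*√526)*(-62272) = 250333440 - 311360*√526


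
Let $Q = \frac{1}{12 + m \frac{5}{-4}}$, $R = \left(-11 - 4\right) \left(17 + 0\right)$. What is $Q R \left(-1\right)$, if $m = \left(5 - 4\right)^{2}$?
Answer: $\frac{1020}{43} \approx 23.721$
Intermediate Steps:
$m = 1$ ($m = 1^{2} = 1$)
$R = -255$ ($R = \left(-15\right) 17 = -255$)
$Q = \frac{4}{43}$ ($Q = \frac{1}{12 + 1 \frac{5}{-4}} = \frac{1}{12 + 1 \cdot 5 \left(- \frac{1}{4}\right)} = \frac{1}{12 + 1 \left(- \frac{5}{4}\right)} = \frac{1}{12 - \frac{5}{4}} = \frac{1}{\frac{43}{4}} = \frac{4}{43} \approx 0.093023$)
$Q R \left(-1\right) = \frac{4}{43} \left(-255\right) \left(-1\right) = \left(- \frac{1020}{43}\right) \left(-1\right) = \frac{1020}{43}$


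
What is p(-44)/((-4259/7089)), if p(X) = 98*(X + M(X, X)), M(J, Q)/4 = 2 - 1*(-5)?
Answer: 11115552/4259 ≈ 2609.9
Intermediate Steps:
M(J, Q) = 28 (M(J, Q) = 4*(2 - 1*(-5)) = 4*(2 + 5) = 4*7 = 28)
p(X) = 2744 + 98*X (p(X) = 98*(X + 28) = 98*(28 + X) = 2744 + 98*X)
p(-44)/((-4259/7089)) = (2744 + 98*(-44))/((-4259/7089)) = (2744 - 4312)/((-4259*1/7089)) = -1568/(-4259/7089) = -1568*(-7089/4259) = 11115552/4259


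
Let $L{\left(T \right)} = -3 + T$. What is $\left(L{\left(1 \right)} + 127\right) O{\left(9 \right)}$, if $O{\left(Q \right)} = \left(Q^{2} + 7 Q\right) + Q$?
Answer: $19125$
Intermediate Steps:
$O{\left(Q \right)} = Q^{2} + 8 Q$
$\left(L{\left(1 \right)} + 127\right) O{\left(9 \right)} = \left(\left(-3 + 1\right) + 127\right) 9 \left(8 + 9\right) = \left(-2 + 127\right) 9 \cdot 17 = 125 \cdot 153 = 19125$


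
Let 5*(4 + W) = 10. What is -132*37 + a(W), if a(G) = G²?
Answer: -4880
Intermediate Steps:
W = -2 (W = -4 + (⅕)*10 = -4 + 2 = -2)
-132*37 + a(W) = -132*37 + (-2)² = -4884 + 4 = -4880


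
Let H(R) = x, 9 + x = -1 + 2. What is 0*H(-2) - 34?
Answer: -34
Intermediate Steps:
x = -8 (x = -9 + (-1 + 2) = -9 + 1 = -8)
H(R) = -8
0*H(-2) - 34 = 0*(-8) - 34 = 0 - 34 = -34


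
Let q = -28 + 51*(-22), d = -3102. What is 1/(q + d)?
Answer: -1/4252 ≈ -0.00023518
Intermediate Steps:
q = -1150 (q = -28 - 1122 = -1150)
1/(q + d) = 1/(-1150 - 3102) = 1/(-4252) = -1/4252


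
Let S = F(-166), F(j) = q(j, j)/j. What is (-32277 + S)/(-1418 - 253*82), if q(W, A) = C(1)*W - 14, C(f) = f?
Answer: 892967/613204 ≈ 1.4562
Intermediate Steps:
q(W, A) = -14 + W (q(W, A) = 1*W - 14 = W - 14 = -14 + W)
F(j) = (-14 + j)/j
S = 90/83 (S = (-14 - 166)/(-166) = -1/166*(-180) = 90/83 ≈ 1.0843)
(-32277 + S)/(-1418 - 253*82) = (-32277 + 90/83)/(-1418 - 253*82) = -2678901/(83*(-1418 - 20746)) = -2678901/83/(-22164) = -2678901/83*(-1/22164) = 892967/613204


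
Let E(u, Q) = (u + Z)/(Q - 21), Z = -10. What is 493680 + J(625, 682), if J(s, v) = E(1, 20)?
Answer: 493689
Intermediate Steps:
E(u, Q) = (-10 + u)/(-21 + Q) (E(u, Q) = (u - 10)/(Q - 21) = (-10 + u)/(-21 + Q))
J(s, v) = 9 (J(s, v) = (-10 + 1)/(-21 + 20) = -9/(-1) = -1*(-9) = 9)
493680 + J(625, 682) = 493680 + 9 = 493689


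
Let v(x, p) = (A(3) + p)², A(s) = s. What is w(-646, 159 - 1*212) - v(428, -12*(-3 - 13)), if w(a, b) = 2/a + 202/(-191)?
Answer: -2345941762/61693 ≈ -38026.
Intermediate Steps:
w(a, b) = -202/191 + 2/a (w(a, b) = 2/a + 202*(-1/191) = 2/a - 202/191 = -202/191 + 2/a)
v(x, p) = (3 + p)²
w(-646, 159 - 1*212) - v(428, -12*(-3 - 13)) = (-202/191 + 2/(-646)) - (3 - 12*(-3 - 13))² = (-202/191 + 2*(-1/646)) - (3 - 12*(-16))² = (-202/191 - 1/323) - (3 + 192)² = -65437/61693 - 1*195² = -65437/61693 - 1*38025 = -65437/61693 - 38025 = -2345941762/61693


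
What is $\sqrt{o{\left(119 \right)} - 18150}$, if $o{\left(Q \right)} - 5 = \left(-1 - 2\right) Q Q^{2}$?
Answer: $i \sqrt{5073622} \approx 2252.5 i$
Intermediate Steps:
$o{\left(Q \right)} = 5 - 3 Q^{3}$ ($o{\left(Q \right)} = 5 + \left(-1 - 2\right) Q Q^{2} = 5 + - 3 Q Q^{2} = 5 - 3 Q^{3}$)
$\sqrt{o{\left(119 \right)} - 18150} = \sqrt{\left(5 - 3 \cdot 119^{3}\right) - 18150} = \sqrt{\left(5 - 5055477\right) - 18150} = \sqrt{-5055472 - 18150} = \sqrt{-5073622} = i \sqrt{5073622}$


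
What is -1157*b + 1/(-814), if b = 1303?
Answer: -1227162795/814 ≈ -1.5076e+6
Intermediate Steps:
-1157*b + 1/(-814) = -1157*1303 + 1/(-814) = -1507571 - 1/814 = -1227162795/814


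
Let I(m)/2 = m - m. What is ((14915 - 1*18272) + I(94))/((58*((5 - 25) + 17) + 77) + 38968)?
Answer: -373/4319 ≈ -0.086363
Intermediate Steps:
I(m) = 0 (I(m) = 2*(m - m) = 2*0 = 0)
((14915 - 1*18272) + I(94))/((58*((5 - 25) + 17) + 77) + 38968) = ((14915 - 1*18272) + 0)/((58*((5 - 25) + 17) + 77) + 38968) = ((14915 - 18272) + 0)/((58*(-20 + 17) + 77) + 38968) = (-3357 + 0)/((58*(-3) + 77) + 38968) = -3357/((-174 + 77) + 38968) = -3357/(-97 + 38968) = -3357/38871 = -3357*1/38871 = -373/4319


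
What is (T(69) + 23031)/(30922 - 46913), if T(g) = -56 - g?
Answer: -22906/15991 ≈ -1.4324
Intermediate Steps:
(T(69) + 23031)/(30922 - 46913) = ((-56 - 1*69) + 23031)/(30922 - 46913) = ((-56 - 69) + 23031)/(-15991) = (-125 + 23031)*(-1/15991) = 22906*(-1/15991) = -22906/15991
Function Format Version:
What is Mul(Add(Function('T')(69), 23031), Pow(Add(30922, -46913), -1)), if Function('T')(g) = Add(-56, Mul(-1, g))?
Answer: Rational(-22906, 15991) ≈ -1.4324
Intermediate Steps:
Mul(Add(Function('T')(69), 23031), Pow(Add(30922, -46913), -1)) = Mul(Add(Add(-56, Mul(-1, 69)), 23031), Pow(Add(30922, -46913), -1)) = Mul(Add(Add(-56, -69), 23031), Pow(-15991, -1)) = Mul(Add(-125, 23031), Rational(-1, 15991)) = Mul(22906, Rational(-1, 15991)) = Rational(-22906, 15991)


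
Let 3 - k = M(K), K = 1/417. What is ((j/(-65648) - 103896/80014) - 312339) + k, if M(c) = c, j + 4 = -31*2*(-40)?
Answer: -7774362192324995/24890915148 ≈ -3.1234e+5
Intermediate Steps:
j = 2476 (j = -4 - 31*2*(-40) = -4 - 62*(-40) = -4 + 2480 = 2476)
K = 1/417 ≈ 0.0023981
k = 1250/417 (k = 3 - 1*1/417 = 3 - 1/417 = 1250/417 ≈ 2.9976)
((j/(-65648) - 103896/80014) - 312339) + k = ((2476/(-65648) - 103896/80014) - 312339) + 1250/417 = ((2476*(-1/65648) - 103896*1/80014) - 312339) + 1250/417 = ((-619/16412 - 51948/40007) - 312339) + 1250/417 = (-79757719/59690444 - 312339) + 1250/417 = -18643733346235/59690444 + 1250/417 = -7774362192324995/24890915148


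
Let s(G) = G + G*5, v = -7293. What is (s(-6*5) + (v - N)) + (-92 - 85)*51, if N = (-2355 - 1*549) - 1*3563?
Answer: -10033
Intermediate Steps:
s(G) = 6*G (s(G) = G + 5*G = 6*G)
N = -6467 (N = (-2355 - 549) - 3563 = -2904 - 3563 = -6467)
(s(-6*5) + (v - N)) + (-92 - 85)*51 = (6*(-6*5) + (-7293 - 1*(-6467))) + (-92 - 85)*51 = (6*(-30) + (-7293 + 6467)) - 177*51 = (-180 - 826) - 9027 = -1006 - 9027 = -10033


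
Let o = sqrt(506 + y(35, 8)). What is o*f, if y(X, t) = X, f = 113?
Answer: 113*sqrt(541) ≈ 2628.3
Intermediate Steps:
o = sqrt(541) (o = sqrt(506 + 35) = sqrt(541) ≈ 23.259)
o*f = sqrt(541)*113 = 113*sqrt(541)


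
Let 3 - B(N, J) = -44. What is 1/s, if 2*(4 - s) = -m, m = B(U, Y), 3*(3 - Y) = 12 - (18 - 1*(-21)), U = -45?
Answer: 2/55 ≈ 0.036364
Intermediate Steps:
Y = 12 (Y = 3 - (12 - (18 - 1*(-21)))/3 = 3 - (12 - (18 + 21))/3 = 3 - (12 - 1*39)/3 = 3 - (12 - 39)/3 = 3 - 1/3*(-27) = 3 + 9 = 12)
B(N, J) = 47 (B(N, J) = 3 - 1*(-44) = 3 + 44 = 47)
m = 47
s = 55/2 (s = 4 - (-1)*47/2 = 4 - 1/2*(-47) = 4 + 47/2 = 55/2 ≈ 27.500)
1/s = 1/(55/2) = 2/55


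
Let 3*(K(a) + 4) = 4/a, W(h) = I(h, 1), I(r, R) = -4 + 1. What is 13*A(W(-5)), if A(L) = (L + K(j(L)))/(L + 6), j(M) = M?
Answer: -871/27 ≈ -32.259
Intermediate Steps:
I(r, R) = -3
W(h) = -3
K(a) = -4 + 4/(3*a) (K(a) = -4 + (4/a)/3 = -4 + 4/(3*a))
A(L) = (-4 + L + 4/(3*L))/(6 + L) (A(L) = (L + (-4 + 4/(3*L)))/(L + 6) = (-4 + L + 4/(3*L))/(6 + L))
13*A(W(-5)) = 13*((4/3 - 3*(-4 - 3))/((-3)*(6 - 3))) = 13*(-⅓*(4/3 - 3*(-7))/3) = 13*(-⅓*⅓*(4/3 + 21)) = 13*(-⅓*⅓*67/3) = 13*(-67/27) = -871/27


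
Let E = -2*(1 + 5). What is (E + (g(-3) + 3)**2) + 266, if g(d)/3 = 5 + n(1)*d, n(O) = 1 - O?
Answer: 578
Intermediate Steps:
g(d) = 15 (g(d) = 3*(5 + (1 - 1*1)*d) = 3*(5 + (1 - 1)*d) = 3*(5 + 0*d) = 3*(5 + 0) = 3*5 = 15)
E = -12 (E = -2*6 = -12)
(E + (g(-3) + 3)**2) + 266 = (-12 + (15 + 3)**2) + 266 = (-12 + 18**2) + 266 = (-12 + 324) + 266 = 312 + 266 = 578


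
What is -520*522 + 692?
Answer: -270748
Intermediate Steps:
-520*522 + 692 = -271440 + 692 = -270748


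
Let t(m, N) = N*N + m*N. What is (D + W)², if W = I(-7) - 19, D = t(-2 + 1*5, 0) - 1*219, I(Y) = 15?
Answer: 49729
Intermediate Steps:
t(m, N) = N² + N*m
D = -219 (D = 0*(0 + (-2 + 1*5)) - 1*219 = 0*(0 + (-2 + 5)) - 219 = 0*(0 + 3) - 219 = 0*3 - 219 = 0 - 219 = -219)
W = -4 (W = 15 - 19 = -4)
(D + W)² = (-219 - 4)² = (-223)² = 49729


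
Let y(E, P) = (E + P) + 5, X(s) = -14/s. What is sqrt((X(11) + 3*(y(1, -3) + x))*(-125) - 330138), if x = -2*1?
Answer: I*sqrt(39972823)/11 ≈ 574.76*I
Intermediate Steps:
x = -2
y(E, P) = 5 + E + P
sqrt((X(11) + 3*(y(1, -3) + x))*(-125) - 330138) = sqrt((-14/11 + 3*((5 + 1 - 3) - 2))*(-125) - 330138) = sqrt((-14*1/11 + 3*(3 - 2))*(-125) - 330138) = sqrt((-14/11 + 3*1)*(-125) - 330138) = sqrt((-14/11 + 3)*(-125) - 330138) = sqrt((19/11)*(-125) - 330138) = sqrt(-2375/11 - 330138) = sqrt(-3633893/11) = I*sqrt(39972823)/11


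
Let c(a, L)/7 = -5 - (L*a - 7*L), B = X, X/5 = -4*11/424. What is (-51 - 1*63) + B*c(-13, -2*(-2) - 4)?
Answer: -10159/106 ≈ -95.840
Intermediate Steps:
X = -55/106 (X = 5*(-4*11/424) = 5*(-44*1/424) = 5*(-11/106) = -55/106 ≈ -0.51887)
B = -55/106 ≈ -0.51887
c(a, L) = -35 + 49*L - 7*L*a (c(a, L) = 7*(-5 - (L*a - 7*L)) = 7*(-5 - (-7*L + L*a)) = 7*(-5 + (7*L - L*a)) = 7*(-5 + 7*L - L*a) = -35 + 49*L - 7*L*a)
(-51 - 1*63) + B*c(-13, -2*(-2) - 4) = (-51 - 1*63) - 55*(-35 + 49*(-2*(-2) - 4) - 7*(-2*(-2) - 4)*(-13))/106 = (-51 - 63) - 55*(-35 + 49*(4 - 4) - 7*(4 - 4)*(-13))/106 = -114 - 55*(-35 + 49*0 - 7*0*(-13))/106 = -114 - 55*(-35 + 0 + 0)/106 = -114 - 55/106*(-35) = -114 + 1925/106 = -10159/106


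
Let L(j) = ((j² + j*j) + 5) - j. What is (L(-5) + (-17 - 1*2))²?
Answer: 1681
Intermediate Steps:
L(j) = 5 - j + 2*j² (L(j) = ((j² + j²) + 5) - j = (2*j² + 5) - j = (5 + 2*j²) - j = 5 - j + 2*j²)
(L(-5) + (-17 - 1*2))² = ((5 - 1*(-5) + 2*(-5)²) + (-17 - 1*2))² = ((5 + 5 + 2*25) + (-17 - 2))² = ((5 + 5 + 50) - 19)² = (60 - 19)² = 41² = 1681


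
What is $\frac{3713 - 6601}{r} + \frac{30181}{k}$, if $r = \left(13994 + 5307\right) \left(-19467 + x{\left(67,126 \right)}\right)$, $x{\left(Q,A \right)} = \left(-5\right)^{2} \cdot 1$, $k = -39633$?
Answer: $- \frac{5662653528749}{7436142457293} \approx -0.7615$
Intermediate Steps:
$x{\left(Q,A \right)} = 25$ ($x{\left(Q,A \right)} = 25 \cdot 1 = 25$)
$r = -375250042$ ($r = \left(13994 + 5307\right) \left(-19467 + 25\right) = 19301 \left(-19442\right) = -375250042$)
$\frac{3713 - 6601}{r} + \frac{30181}{k} = \frac{3713 - 6601}{-375250042} + \frac{30181}{-39633} = \left(-2888\right) \left(- \frac{1}{375250042}\right) + 30181 \left(- \frac{1}{39633}\right) = \frac{1444}{187625021} - \frac{30181}{39633} = - \frac{5662653528749}{7436142457293}$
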